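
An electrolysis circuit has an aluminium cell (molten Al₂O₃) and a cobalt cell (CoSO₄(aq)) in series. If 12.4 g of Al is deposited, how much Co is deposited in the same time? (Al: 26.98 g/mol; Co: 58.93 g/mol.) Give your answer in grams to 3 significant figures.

n(Al) = 12.4 / 26.98 = 0.4596 mol
Al³⁺ + 3e⁻ → Al, so n(e⁻) = 3 × 0.4596 = 1.379 mol
Since the cells are in series, n(e⁻) in the Co cell is also 1.379 mol.
Co²⁺ + 2e⁻ → Co, so n(Co) = 1.379 / 2 = 0.6895 mol
m(Co) = 0.6895 × 58.93 = 40.6 g

40.6 g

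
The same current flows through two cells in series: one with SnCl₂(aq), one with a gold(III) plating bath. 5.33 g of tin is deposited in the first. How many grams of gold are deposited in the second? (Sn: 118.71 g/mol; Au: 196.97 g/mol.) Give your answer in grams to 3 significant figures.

5.90 g

n(Sn) = 5.33 / 118.71 = 0.04490 mol
Sn²⁺ + 2e⁻ → Sn, so n(e⁻) = 2 × 0.04490 = 0.08980 mol
Since the cells are in series, n(e⁻) in the Au cell is also 0.08980 mol.
Au³⁺ + 3e⁻ → Au, so n(Au) = 0.08980 / 3 = 0.02993 mol
m(Au) = 0.02993 × 196.97 = 5.90 g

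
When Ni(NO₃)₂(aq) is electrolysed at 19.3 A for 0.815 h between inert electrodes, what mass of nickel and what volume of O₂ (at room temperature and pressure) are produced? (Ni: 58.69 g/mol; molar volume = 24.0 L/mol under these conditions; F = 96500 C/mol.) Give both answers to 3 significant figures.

17.2 g Ni; 3.52 L O₂

Q = 19.3 × 2934 = 56630 C; n(e⁻) = 56630 / 96500 = 0.5868 mol
Cathode: Ni²⁺ + 2e⁻ → Ni → n(Ni) = 0.5868/2 = 0.2934 mol → 17.2 g
Anode: 2H₂O → O₂ + 4H⁺ + 4e⁻ → n(O₂) = 0.5868/4 = 0.1467 mol → 3.52 L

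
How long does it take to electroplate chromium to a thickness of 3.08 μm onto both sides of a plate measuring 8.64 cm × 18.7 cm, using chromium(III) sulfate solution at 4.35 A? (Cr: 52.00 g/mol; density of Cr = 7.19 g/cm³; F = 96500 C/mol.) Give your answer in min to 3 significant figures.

15.3 min

Plated area = 2 × 8.64 × 18.7 = 323.1 cm²
Volume = 323.1 × 3.08×10⁻⁴ cm = 0.09951 cm³
m(Cr) = 0.09951 × 7.19 = 0.7155 g
n(Cr) = 0.7155 / 52.00 = 0.01376 mol; n(e⁻) = 3 × 0.01376 = 0.04128 mol
Q = 0.04128 × 96500 = 3984 C
t = 3984 / 4.35 = 915.9 s = 15.3 min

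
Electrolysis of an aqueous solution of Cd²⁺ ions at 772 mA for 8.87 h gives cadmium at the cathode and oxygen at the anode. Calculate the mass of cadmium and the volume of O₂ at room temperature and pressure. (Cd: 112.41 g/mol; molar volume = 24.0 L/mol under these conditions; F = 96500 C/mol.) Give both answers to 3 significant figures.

14.4 g Cd; 1.53 L O₂

Q = 0.772 × 31932 = 24650 C; n(e⁻) = 24650 / 96500 = 0.2554 mol
Cathode: Cd²⁺ + 2e⁻ → Cd → n(Cd) = 0.2554/2 = 0.1277 mol → 14.4 g
Anode: 2H₂O → O₂ + 4H⁺ + 4e⁻ → n(O₂) = 0.2554/4 = 0.06385 mol → 1.53 L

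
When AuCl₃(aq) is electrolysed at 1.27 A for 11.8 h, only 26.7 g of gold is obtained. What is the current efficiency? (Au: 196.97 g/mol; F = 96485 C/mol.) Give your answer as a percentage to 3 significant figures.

72.7%

Q = 1.27 × 42480 = 53950 C
n(e⁻) = 53950 / 96485 = 0.5592 mol
Au³⁺ + 3e⁻ → Au, so theoretical n(Au) = 0.1864 mol → 36.72 g
Efficiency = 26.7 / 36.72 = 0.7271 = 72.7%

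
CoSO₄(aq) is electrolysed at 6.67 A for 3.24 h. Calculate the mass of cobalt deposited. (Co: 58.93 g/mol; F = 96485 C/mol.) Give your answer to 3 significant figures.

Q = It = 6.67 × 11664 = 77800 C
n(e⁻) = 77800 / 96485 = 0.8063 mol
Co²⁺ + 2e⁻ → Co, so n(Co) = 0.8063 / 2 = 0.4032 mol
m = 0.4032 × 58.93 = 23.8 g

23.8 g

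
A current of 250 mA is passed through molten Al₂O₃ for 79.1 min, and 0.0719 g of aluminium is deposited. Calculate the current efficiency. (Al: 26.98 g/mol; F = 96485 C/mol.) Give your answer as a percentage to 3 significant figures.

Q = 0.250 × 4746 = 1187 C
n(e⁻) = 1187 / 96485 = 0.01230 mol
Al³⁺ + 3e⁻ → Al, so theoretical n(Al) = 0.004100 mol → 0.1106 g
Efficiency = 0.0719 / 0.1106 = 0.6501 = 65.0%

65.0%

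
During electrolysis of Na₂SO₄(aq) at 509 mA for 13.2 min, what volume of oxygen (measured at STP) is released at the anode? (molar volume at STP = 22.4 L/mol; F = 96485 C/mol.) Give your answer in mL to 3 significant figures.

23.4 mL

Q = 0.509 A × 792 s = 403.1 C
Moles of electrons = 403.1 / 96485 = 0.004178 mol
2H₂O → O₂ + 4H⁺ + 4e⁻, so n(O₂) = 0.004178 / 4 = 0.001045 mol
V = 0.001045 × 22.4 = 0.02341 L
= 23.4 mL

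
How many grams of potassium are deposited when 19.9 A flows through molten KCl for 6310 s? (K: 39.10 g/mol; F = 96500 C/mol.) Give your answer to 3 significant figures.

50.9 g

Q = It = 19.9 × 6310 = 1.256×10^5 C
Moles of electrons = 1.256×10^5 / 96500 = 1.302 mol
K⁺ + e⁻ → K, so n(K) = 1.302 mol
m = 1.302 × 39.10 = 50.9 g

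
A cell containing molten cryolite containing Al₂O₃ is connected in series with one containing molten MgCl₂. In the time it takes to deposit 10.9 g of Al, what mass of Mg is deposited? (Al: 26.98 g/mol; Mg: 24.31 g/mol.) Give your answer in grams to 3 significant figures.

n(Al) = 10.9 / 26.98 = 0.4040 mol
Al³⁺ + 3e⁻ → Al, so n(e⁻) = 3 × 0.4040 = 1.212 mol
Since the cells are in series, n(e⁻) in the Mg cell is also 1.212 mol.
Mg²⁺ + 2e⁻ → Mg, so n(Mg) = 1.212 / 2 = 0.6060 mol
m(Mg) = 0.6060 × 24.31 = 14.7 g

14.7 g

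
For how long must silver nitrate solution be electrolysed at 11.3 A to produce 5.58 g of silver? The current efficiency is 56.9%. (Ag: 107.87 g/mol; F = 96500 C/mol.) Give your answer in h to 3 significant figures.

0.216 h

n(Ag) = 5.58 / 107.87 = 0.05173 mol
Ag⁺ + e⁻ → Ag, so n(e⁻) = 0.05173 mol
Q = 0.05173 × 96500 / 0.569 = 8773 C
t = Q / I = 8773 / 11.3 = 776.4 s = 0.216 h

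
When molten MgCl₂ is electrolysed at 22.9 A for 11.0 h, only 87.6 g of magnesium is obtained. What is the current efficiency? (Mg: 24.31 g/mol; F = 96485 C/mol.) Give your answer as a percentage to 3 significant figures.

Q = 22.9 × 39600 = 9.068×10^5 C
n(e⁻) = 9.068×10^5 / 96485 = 9.398 mol
Mg²⁺ + 2e⁻ → Mg, so theoretical n(Mg) = 4.699 mol → 114.2 g
Efficiency = 87.6 / 114.2 = 0.7671 = 76.7%

76.7%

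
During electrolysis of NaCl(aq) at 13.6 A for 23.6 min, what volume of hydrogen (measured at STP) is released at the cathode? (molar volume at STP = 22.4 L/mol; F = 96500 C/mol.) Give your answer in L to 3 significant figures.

Q = It = 13.6 × 1416 = 19260 C
Moles of electrons = 19260 / 96500 = 0.1996 mol
2H⁺ + 2e⁻ → H₂, so n(H₂) = 0.1996 / 2 = 0.09980 mol
V = 0.09980 × 22.4 = 2.236 L

2.24 L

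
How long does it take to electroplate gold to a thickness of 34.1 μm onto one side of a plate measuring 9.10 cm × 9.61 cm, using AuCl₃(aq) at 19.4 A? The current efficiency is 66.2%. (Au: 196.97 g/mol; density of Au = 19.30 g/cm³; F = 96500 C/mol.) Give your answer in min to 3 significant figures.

11.0 min

Plated area = 9.10 × 9.61 = 87.45 cm²
Volume = 87.45 × 34.1×10⁻⁴ cm = 0.2982 cm³
m(Au) = 0.2982 × 19.30 = 5.755 g
n(Au) = 5.755 / 196.97 = 0.02922 mol; n(e⁻) = 3 × 0.02922 = 0.08766 mol
Q = 0.08766 × 96500 / 0.662 = 12780 C
t = 12780 / 19.4 = 658.8 s = 11.0 min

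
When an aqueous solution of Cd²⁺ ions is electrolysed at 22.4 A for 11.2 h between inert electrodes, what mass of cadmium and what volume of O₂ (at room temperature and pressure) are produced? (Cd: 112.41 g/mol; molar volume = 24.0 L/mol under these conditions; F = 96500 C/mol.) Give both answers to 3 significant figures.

Q = 22.4 × 40320 = 9.032×10^5 C; n(e⁻) = 9.032×10^5 / 96500 = 9.360 mol
Cathode: Cd²⁺ + 2e⁻ → Cd → n(Cd) = 9.360/2 = 4.680 mol → 526 g
Anode: 2H₂O → O₂ + 4H⁺ + 4e⁻ → n(O₂) = 9.360/4 = 2.340 mol → 56.2 L

526 g Cd; 56.2 L O₂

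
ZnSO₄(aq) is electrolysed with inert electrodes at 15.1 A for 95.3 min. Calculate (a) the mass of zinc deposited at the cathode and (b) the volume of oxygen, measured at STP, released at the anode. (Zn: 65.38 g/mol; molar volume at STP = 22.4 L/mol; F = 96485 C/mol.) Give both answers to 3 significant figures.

Q = 15.1 × 5718 = 86340 C; n(e⁻) = 86340 / 96485 = 0.8949 mol
Cathode: Zn²⁺ + 2e⁻ → Zn → n(Zn) = 0.8949/2 = 0.4475 mol → 29.3 g
Anode: 2H₂O → O₂ + 4H⁺ + 4e⁻ → n(O₂) = 0.8949/4 = 0.2237 mol → 5.01 L

29.3 g Zn; 5.01 L O₂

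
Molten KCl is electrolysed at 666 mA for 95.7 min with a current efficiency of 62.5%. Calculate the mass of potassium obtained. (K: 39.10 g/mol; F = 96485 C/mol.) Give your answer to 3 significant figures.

Q = 0.666 × 5742 = 3824 C
n(e⁻) = 3824 / 96485 = 0.03963 mol
K⁺ + e⁻ → K, so theoretical m(K) = 0.03963 × 39.10 = 1.550 g
Actual mass = 62.5% × 1.550 = 0.969 g

0.969 g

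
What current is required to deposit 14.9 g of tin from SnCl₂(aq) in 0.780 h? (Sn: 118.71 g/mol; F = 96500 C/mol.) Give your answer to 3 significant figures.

8.63 A

n(Sn) = 14.9 / 118.71 = 0.1255 mol
Sn²⁺ + 2e⁻ → Sn, so n(e⁻) = 2 × 0.1255 = 0.2510 mol
Q = 0.2510 × 96500 = 24220 C
I = Q / t = 24220 / 2808 s = 8.63 A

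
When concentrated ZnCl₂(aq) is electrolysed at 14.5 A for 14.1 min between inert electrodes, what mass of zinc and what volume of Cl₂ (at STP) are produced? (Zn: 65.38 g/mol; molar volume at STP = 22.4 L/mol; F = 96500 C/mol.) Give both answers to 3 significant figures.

Q = 14.5 × 846 = 12270 C; n(e⁻) = 12270 / 96500 = 0.1272 mol
Cathode: Zn²⁺ + 2e⁻ → Zn → n(Zn) = 0.1272/2 = 0.06360 mol → 4.16 g
Anode: 2Cl⁻ → Cl₂ + 2e⁻ → n(Cl₂) = 0.1272/2 = 0.06360 mol → 1.42 L

4.16 g Zn; 1.42 L Cl₂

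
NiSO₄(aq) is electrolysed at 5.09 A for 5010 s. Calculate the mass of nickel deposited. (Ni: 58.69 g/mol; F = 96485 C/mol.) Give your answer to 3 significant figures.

Q = It = 5.09 × 5010 = 25500 C
n(e⁻) = 25500 / 96485 = 0.2643 mol
Ni²⁺ + 2e⁻ → Ni, so n(Ni) = 0.2643 / 2 = 0.1322 mol
m = 0.1322 × 58.69 = 7.76 g

7.76 g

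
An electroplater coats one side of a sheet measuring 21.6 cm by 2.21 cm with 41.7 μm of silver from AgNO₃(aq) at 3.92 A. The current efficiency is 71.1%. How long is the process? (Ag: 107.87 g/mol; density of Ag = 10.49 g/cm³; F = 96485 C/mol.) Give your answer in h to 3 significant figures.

Plated area = 21.6 × 2.21 = 47.74 cm²
Volume = 47.74 × 41.7×10⁻⁴ cm = 0.1991 cm³
m(Ag) = 0.1991 × 10.49 = 2.089 g
n(Ag) = 2.089 / 107.87 = 0.01937 mol; n(e⁻) = 0.01937 mol
Q = 0.01937 × 96485 / 0.711 = 2629 C
t = 2629 / 3.92 = 670.7 s = 0.186 h

0.186 h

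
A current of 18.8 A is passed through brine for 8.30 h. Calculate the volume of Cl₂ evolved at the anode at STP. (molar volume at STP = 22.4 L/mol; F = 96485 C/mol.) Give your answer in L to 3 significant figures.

Charge passed = 18.8 × 29880 = 5.617×10^5 C
Moles of electrons = 5.617×10^5 / 96485 = 5.822 mol
2Cl⁻ → Cl₂ + 2e⁻, so n(Cl₂) = 5.822 / 2 = 2.911 mol
V = 2.911 × 22.4 = 65.21 L

65.2 L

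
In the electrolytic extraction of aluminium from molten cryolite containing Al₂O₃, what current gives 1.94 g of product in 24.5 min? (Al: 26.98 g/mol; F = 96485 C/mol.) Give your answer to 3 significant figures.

n(Al) = 1.94 / 26.98 = 0.07191 mol
Al³⁺ + 3e⁻ → Al, so n(e⁻) = 3 × 0.07191 = 0.2157 mol
Q = 0.2157 × 96485 = 20810 C
I = Q / t = 20810 / 1470 s = 14.2 A

14.2 A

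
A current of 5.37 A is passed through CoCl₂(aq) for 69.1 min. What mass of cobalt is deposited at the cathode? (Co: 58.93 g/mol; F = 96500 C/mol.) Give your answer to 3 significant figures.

6.80 g

Q = 5.37 A × 4146 s = 22260 C
Moles of electrons = 22260 / 96500 = 0.2307 mol
Co²⁺ + 2e⁻ → Co, so n(Co) = 0.2307 / 2 = 0.1154 mol
m = 0.1154 × 58.93 = 6.80 g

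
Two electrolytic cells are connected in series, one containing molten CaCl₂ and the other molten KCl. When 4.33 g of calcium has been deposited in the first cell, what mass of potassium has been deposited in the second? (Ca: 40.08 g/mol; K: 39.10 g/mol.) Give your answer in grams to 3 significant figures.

n(Ca) = 4.33 / 40.08 = 0.1080 mol
Ca²⁺ + 2e⁻ → Ca, so n(e⁻) = 2 × 0.1080 = 0.2160 mol
Same current for the same time ⇒ same n(e⁻) = 0.2160 mol in both cells.
K⁺ + e⁻ → K, so n(K) = 0.2160 mol
m(K) = 0.2160 × 39.10 = 8.45 g

8.45 g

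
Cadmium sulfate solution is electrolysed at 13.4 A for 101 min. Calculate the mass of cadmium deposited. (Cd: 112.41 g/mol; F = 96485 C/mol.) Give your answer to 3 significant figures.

Q = It = 13.4 × 6060 = 81200 C
Moles of electrons = 81200 / 96485 = 0.8416 mol
Cd²⁺ + 2e⁻ → Cd, so n(Cd) = 0.8416 / 2 = 0.4208 mol
m = 0.4208 × 112.41 = 47.3 g

47.3 g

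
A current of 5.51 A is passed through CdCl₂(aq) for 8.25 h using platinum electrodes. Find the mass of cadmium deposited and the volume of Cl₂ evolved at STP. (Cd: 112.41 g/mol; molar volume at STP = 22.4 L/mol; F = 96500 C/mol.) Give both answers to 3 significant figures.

95.3 g Cd; 19.0 L Cl₂

Q = 5.51 × 29700 = 1.636×10^5 C; n(e⁻) = 1.636×10^5 / 96500 = 1.695 mol
Cathode: Cd²⁺ + 2e⁻ → Cd → n(Cd) = 1.695/2 = 0.8475 mol → 95.3 g
Anode: 2Cl⁻ → Cl₂ + 2e⁻ → n(Cl₂) = 1.695/2 = 0.8475 mol → 19.0 L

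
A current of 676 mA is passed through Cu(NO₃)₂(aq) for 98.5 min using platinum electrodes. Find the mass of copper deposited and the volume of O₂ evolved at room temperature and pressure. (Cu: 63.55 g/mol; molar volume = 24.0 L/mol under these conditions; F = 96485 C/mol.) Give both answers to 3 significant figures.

Q = 0.676 × 5910 = 3995 C; n(e⁻) = 3995 / 96485 = 0.04141 mol
Cathode: Cu²⁺ + 2e⁻ → Cu → n(Cu) = 0.04141/2 = 0.02071 mol → 1.32 g
Anode: 2H₂O → O₂ + 4H⁺ + 4e⁻ → n(O₂) = 0.04141/4 = 0.01035 mol → 0.248 L

1.32 g Cu; 0.248 L O₂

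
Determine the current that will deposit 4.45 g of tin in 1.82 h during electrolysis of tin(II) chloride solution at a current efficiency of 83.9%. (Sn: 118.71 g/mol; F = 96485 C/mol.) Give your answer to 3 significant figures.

1.32 A

n(Sn) = 4.45 / 118.71 = 0.03749 mol
Sn²⁺ + 2e⁻ → Sn, so n(e⁻) = 2 × 0.03749 = 0.07498 mol
Q = 0.07498 × 96485 / 0.839 = 8623 C
I = Q / t = 8623 / 6552 s = 1.32 A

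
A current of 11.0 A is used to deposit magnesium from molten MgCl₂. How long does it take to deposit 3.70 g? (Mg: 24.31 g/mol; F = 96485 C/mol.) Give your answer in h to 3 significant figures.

n(Mg) = 3.70 / 24.31 = 0.1522 mol
Mg²⁺ + 2e⁻ → Mg, so n(e⁻) = 2 × 0.1522 = 0.3044 mol
Q = 0.3044 × 96485 = 29370 C
t = Q / I = 29370 / 11.0 = 2670 s = 0.742 h

0.742 h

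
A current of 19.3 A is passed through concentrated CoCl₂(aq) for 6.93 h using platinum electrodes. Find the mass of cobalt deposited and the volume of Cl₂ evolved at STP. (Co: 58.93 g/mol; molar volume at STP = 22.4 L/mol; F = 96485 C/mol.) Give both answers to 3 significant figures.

Q = 19.3 × 24948 = 4.815×10^5 C; n(e⁻) = 4.815×10^5 / 96485 = 4.990 mol
Cathode: Co²⁺ + 2e⁻ → Co → n(Co) = 4.990/2 = 2.495 mol → 147 g
Anode: 2Cl⁻ → Cl₂ + 2e⁻ → n(Cl₂) = 4.990/2 = 2.495 mol → 55.9 L

147 g Co; 55.9 L Cl₂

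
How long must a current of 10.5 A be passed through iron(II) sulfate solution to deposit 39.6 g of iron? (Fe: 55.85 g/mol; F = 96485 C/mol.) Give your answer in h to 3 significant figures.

3.62 h

n(Fe) = 39.6 / 55.85 = 0.7090 mol
Fe²⁺ + 2e⁻ → Fe, so n(e⁻) = 2 × 0.7090 = 1.418 mol
Q = 1.418 × 96485 = 1.368×10^5 C
t = Q / I = 1.368×10^5 / 10.5 = 13030 s = 3.62 h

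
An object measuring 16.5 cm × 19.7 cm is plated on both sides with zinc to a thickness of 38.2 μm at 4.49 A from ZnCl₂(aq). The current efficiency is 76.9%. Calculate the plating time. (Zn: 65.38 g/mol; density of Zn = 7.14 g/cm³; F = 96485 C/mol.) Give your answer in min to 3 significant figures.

Plated area = 2 × 16.5 × 19.7 = 650.1 cm²
Volume = 650.1 × 38.2×10⁻⁴ cm = 2.483 cm³
m(Zn) = 2.483 × 7.14 = 17.73 g
n(Zn) = 17.73 / 65.38 = 0.2712 mol; n(e⁻) = 2 × 0.2712 = 0.5424 mol
Q = 0.5424 × 96485 / 0.769 = 68050 C
t = 68050 / 4.49 = 15160 s = 253 min

253 min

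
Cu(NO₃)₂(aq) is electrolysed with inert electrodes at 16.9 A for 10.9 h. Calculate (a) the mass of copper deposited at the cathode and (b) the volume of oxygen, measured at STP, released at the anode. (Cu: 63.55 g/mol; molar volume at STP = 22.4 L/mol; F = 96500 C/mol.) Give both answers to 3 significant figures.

218 g Cu; 38.5 L O₂

Q = 16.9 × 39240 = 6.632×10^5 C; n(e⁻) = 6.632×10^5 / 96500 = 6.873 mol
Cathode: Cu²⁺ + 2e⁻ → Cu → n(Cu) = 6.873/2 = 3.437 mol → 218 g
Anode: 2H₂O → O₂ + 4H⁺ + 4e⁻ → n(O₂) = 6.873/4 = 1.718 mol → 38.5 L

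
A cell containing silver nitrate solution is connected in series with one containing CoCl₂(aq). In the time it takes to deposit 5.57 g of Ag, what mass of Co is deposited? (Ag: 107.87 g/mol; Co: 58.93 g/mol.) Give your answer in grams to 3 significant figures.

1.52 g

n(Ag) = 5.57 / 107.87 = 0.05164 mol
Ag⁺ + e⁻ → Ag, so n(e⁻) = 0.05164 mol
Same current for the same time ⇒ same n(e⁻) = 0.05164 mol in both cells.
Co²⁺ + 2e⁻ → Co, so n(Co) = 0.05164 / 2 = 0.02582 mol
m(Co) = 0.02582 × 58.93 = 1.52 g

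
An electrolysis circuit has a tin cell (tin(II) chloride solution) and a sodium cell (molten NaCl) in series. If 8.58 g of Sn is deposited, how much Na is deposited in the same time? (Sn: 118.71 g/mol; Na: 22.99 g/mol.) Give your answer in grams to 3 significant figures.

3.32 g

n(Sn) = 8.58 / 118.71 = 0.07228 mol
Sn²⁺ + 2e⁻ → Sn, so n(e⁻) = 2 × 0.07228 = 0.1446 mol
Same current for the same time ⇒ same n(e⁻) = 0.1446 mol in both cells.
Na⁺ + e⁻ → Na, so n(Na) = 0.1446 mol
m(Na) = 0.1446 × 22.99 = 3.32 g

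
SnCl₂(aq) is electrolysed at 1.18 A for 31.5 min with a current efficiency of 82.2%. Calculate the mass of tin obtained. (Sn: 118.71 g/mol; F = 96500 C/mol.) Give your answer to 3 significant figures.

Q = 1.18 × 1890 = 2230 C
n(e⁻) = 2230 / 96500 = 0.02311 mol
Sn²⁺ + 2e⁻ → Sn, so theoretical m(Sn) = 0.01156 × 118.71 = 1.372 g
Actual mass = 82.2% × 1.372 = 1.13 g

1.13 g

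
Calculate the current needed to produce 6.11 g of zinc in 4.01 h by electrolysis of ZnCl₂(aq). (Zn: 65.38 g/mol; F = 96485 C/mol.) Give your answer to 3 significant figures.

n(Zn) = 6.11 / 65.38 = 0.09345 mol
Zn²⁺ + 2e⁻ → Zn, so n(e⁻) = 2 × 0.09345 = 0.1869 mol
Q = 0.1869 × 96485 = 18030 C
I = Q / t = 18030 / 14436 s = 1.25 A

1.25 A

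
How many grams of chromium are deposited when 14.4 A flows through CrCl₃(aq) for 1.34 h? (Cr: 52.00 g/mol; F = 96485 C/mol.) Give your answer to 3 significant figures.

Q = It = 14.4 × 4824 = 69470 C
n(e⁻) = 69470 / 96485 = 0.7200 mol
Cr³⁺ + 3e⁻ → Cr, so n(Cr) = 0.7200 / 3 = 0.2400 mol
m = 0.2400 × 52.00 = 12.5 g

12.5 g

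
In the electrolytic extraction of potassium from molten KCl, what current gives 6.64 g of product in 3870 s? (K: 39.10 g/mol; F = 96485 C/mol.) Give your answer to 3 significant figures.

n(K) = 6.64 / 39.10 = 0.1698 mol
K⁺ + e⁻ → K, so n(e⁻) = 0.1698 mol
Q = 0.1698 × 96485 = 16380 C
I = Q / t = 16380 / 3870 s = 4.23 A

4.23 A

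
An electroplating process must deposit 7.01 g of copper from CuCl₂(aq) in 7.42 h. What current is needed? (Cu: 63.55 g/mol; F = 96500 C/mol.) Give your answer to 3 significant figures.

n(Cu) = 7.01 / 63.55 = 0.1103 mol
Cu²⁺ + 2e⁻ → Cu, so n(e⁻) = 2 × 0.1103 = 0.2206 mol
Q = 0.2206 × 96500 = 21290 C
I = Q / t = 21290 / 26712 s = 0.797 A

0.797 A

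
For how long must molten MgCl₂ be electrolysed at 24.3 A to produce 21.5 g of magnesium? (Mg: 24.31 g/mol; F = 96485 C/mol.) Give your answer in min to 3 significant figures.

117 min

n(Mg) = 21.5 / 24.31 = 0.8844 mol
Mg²⁺ + 2e⁻ → Mg, so n(e⁻) = 2 × 0.8844 = 1.769 mol
Q = 1.769 × 96485 = 1.707×10^5 C
t = Q / I = 1.707×10^5 / 24.3 = 7025 s = 117 min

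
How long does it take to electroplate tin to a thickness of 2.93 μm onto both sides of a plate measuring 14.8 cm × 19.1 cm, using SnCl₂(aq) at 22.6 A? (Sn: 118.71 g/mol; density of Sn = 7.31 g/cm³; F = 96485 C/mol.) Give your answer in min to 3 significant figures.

Plated area = 2 × 14.8 × 19.1 = 565.4 cm²
Volume = 565.4 × 2.93×10⁻⁴ cm = 0.1657 cm³
m(Sn) = 0.1657 × 7.31 = 1.211 g
n(Sn) = 1.211 / 118.71 = 0.01020 mol; n(e⁻) = 2 × 0.01020 = 0.02040 mol
Q = 0.02040 × 96485 = 1968 C
t = 1968 / 22.6 = 87.08 s = 1.45 min

1.45 min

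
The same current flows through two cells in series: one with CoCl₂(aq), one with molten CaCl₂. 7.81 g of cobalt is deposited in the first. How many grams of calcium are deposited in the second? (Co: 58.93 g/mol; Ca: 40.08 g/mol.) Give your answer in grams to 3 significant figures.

5.31 g

n(Co) = 7.81 / 58.93 = 0.1325 mol
Co²⁺ + 2e⁻ → Co, so n(e⁻) = 2 × 0.1325 = 0.2650 mol
Same current for the same time ⇒ same n(e⁻) = 0.2650 mol in both cells.
Ca²⁺ + 2e⁻ → Ca, so n(Ca) = 0.2650 / 2 = 0.1325 mol
m(Ca) = 0.1325 × 40.08 = 5.31 g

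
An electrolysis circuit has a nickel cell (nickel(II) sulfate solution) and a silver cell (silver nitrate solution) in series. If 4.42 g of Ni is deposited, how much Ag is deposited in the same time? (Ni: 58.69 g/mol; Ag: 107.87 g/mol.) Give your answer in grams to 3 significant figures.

n(Ni) = 4.42 / 58.69 = 0.07531 mol
Ni²⁺ + 2e⁻ → Ni, so n(e⁻) = 2 × 0.07531 = 0.1506 mol
Same current for the same time ⇒ same n(e⁻) = 0.1506 mol in both cells.
Ag⁺ + e⁻ → Ag, so n(Ag) = 0.1506 mol
m(Ag) = 0.1506 × 107.87 = 16.2 g

16.2 g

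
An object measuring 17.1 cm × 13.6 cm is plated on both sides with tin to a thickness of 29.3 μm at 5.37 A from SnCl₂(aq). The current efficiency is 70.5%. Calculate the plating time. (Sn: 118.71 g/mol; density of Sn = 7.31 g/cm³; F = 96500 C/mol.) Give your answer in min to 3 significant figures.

71.3 min

Plated area = 2 × 17.1 × 13.6 = 465.1 cm²
Volume = 465.1 × 29.3×10⁻⁴ cm = 1.363 cm³
m(Sn) = 1.363 × 7.31 = 9.964 g
n(Sn) = 9.964 / 118.71 = 0.08394 mol; n(e⁻) = 2 × 0.08394 = 0.1679 mol
Q = 0.1679 × 96500 / 0.705 = 22980 C
t = 22980 / 5.37 = 4279 s = 71.3 min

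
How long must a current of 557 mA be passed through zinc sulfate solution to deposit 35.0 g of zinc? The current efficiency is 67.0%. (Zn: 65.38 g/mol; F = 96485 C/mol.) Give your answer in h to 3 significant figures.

n(Zn) = 35.0 / 65.38 = 0.5353 mol
Zn²⁺ + 2e⁻ → Zn, so n(e⁻) = 2 × 0.5353 = 1.071 mol
Q = 1.071 × 96485 / 0.670 = 1.542×10^5 C
t = Q / I = 1.542×10^5 / 0.557 = 2.768×10^5 s = 76.9 h

76.9 h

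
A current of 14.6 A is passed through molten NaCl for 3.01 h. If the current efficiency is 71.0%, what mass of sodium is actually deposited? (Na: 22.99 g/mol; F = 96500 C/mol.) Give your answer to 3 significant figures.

26.8 g

Q = 14.6 × 10836 = 1.582×10^5 C
n(e⁻) = 1.582×10^5 / 96500 = 1.639 mol
Na⁺ + e⁻ → Na, so theoretical m(Na) = 1.639 × 22.99 = 37.68 g
Actual mass = 71.0% × 37.68 = 26.8 g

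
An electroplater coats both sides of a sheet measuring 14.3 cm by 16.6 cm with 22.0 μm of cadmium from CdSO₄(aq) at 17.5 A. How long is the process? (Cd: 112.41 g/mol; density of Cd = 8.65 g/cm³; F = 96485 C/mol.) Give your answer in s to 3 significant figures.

Plated area = 2 × 14.3 × 16.6 = 474.8 cm²
Volume = 474.8 × 22.0×10⁻⁴ cm = 1.045 cm³
m(Cd) = 1.045 × 8.65 = 9.039 g
n(Cd) = 9.039 / 112.41 = 0.08041 mol; n(e⁻) = 2 × 0.08041 = 0.1608 mol
Q = 0.1608 × 96485 = 15510 C
t = 15510 / 17.5 = 886.3 s

886 s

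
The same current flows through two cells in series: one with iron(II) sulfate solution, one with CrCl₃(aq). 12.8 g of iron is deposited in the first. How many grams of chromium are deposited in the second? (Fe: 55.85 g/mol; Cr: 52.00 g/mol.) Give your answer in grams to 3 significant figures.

7.95 g

n(Fe) = 12.8 / 55.85 = 0.2292 mol
Fe²⁺ + 2e⁻ → Fe, so n(e⁻) = 2 × 0.2292 = 0.4584 mol
In series, the same 0.4584 mol of electrons flows through the second cell.
Cr³⁺ + 3e⁻ → Cr, so n(Cr) = 0.4584 / 3 = 0.1528 mol
m(Cr) = 0.1528 × 52.00 = 7.95 g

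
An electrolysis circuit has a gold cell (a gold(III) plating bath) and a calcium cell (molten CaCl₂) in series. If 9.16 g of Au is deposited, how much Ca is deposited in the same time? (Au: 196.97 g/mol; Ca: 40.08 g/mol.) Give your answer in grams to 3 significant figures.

n(Au) = 9.16 / 196.97 = 0.04650 mol
Au³⁺ + 3e⁻ → Au, so n(e⁻) = 3 × 0.04650 = 0.1395 mol
In series, the same 0.1395 mol of electrons flows through the second cell.
Ca²⁺ + 2e⁻ → Ca, so n(Ca) = 0.1395 / 2 = 0.06975 mol
m(Ca) = 0.06975 × 40.08 = 2.80 g

2.80 g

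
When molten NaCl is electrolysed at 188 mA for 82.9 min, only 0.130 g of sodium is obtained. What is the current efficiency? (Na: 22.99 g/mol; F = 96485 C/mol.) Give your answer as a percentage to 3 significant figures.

58.3%

Q = 0.188 × 4974 = 935.1 C
n(e⁻) = 935.1 / 96485 = 0.009692 mol
Na⁺ + e⁻ → Na, so theoretical n(Na) = 0.009692 mol → 0.2228 g
Efficiency = 0.130 / 0.2228 = 0.5835 = 58.3%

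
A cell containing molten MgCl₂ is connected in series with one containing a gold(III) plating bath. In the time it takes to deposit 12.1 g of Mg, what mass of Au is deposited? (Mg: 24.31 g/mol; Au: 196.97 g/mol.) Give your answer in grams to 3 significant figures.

65.4 g

n(Mg) = 12.1 / 24.31 = 0.4977 mol
Mg²⁺ + 2e⁻ → Mg, so n(e⁻) = 2 × 0.4977 = 0.9954 mol
Same current for the same time ⇒ same n(e⁻) = 0.9954 mol in both cells.
Au³⁺ + 3e⁻ → Au, so n(Au) = 0.9954 / 3 = 0.3318 mol
m(Au) = 0.3318 × 196.97 = 65.4 g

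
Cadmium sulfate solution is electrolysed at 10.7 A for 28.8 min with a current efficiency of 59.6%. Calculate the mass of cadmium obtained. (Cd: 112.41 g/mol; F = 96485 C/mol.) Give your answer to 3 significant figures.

Q = 10.7 × 1728 = 18490 C
n(e⁻) = 18490 / 96485 = 0.1916 mol
Cd²⁺ + 2e⁻ → Cd, so theoretical m(Cd) = 0.09580 × 112.41 = 10.77 g
Actual mass = 59.6% × 10.77 = 6.42 g

6.42 g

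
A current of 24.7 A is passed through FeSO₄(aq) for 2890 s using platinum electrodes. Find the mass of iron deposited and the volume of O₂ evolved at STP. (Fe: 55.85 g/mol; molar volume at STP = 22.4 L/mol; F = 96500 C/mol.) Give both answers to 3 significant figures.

20.7 g Fe; 4.14 L O₂

Q = 24.7 × 2890 = 71380 C; n(e⁻) = 71380 / 96500 = 0.7397 mol
Cathode: Fe²⁺ + 2e⁻ → Fe → n(Fe) = 0.7397/2 = 0.3699 mol → 20.7 g
Anode: 2H₂O → O₂ + 4H⁺ + 4e⁻ → n(O₂) = 0.7397/4 = 0.1849 mol → 4.14 L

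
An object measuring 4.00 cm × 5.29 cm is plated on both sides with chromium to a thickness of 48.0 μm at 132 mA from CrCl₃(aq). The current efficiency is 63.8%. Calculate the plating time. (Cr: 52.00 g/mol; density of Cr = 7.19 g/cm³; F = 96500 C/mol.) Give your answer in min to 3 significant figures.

Plated area = 2 × 4.00 × 5.29 = 42.32 cm²
Volume = 42.32 × 48.0×10⁻⁴ cm = 0.2031 cm³
m(Cr) = 0.2031 × 7.19 = 1.460 g
n(Cr) = 1.460 / 52.00 = 0.02808 mol; n(e⁻) = 3 × 0.02808 = 0.08424 mol
Q = 0.08424 × 96500 / 0.638 = 12740 C
t = 12740 / 0.132 = 96520 s = 1610 min

1610 min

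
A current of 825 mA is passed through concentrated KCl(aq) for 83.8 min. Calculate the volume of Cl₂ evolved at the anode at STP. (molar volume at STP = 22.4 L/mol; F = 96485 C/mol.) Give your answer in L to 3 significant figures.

Q = 0.825 A × 5028 s = 4148 C
n(e⁻) = Q/F = 4148/96485 = 0.04299 mol
2Cl⁻ → Cl₂ + 2e⁻, so n(Cl₂) = 0.04299 / 2 = 0.02150 mol
V = 0.02150 × 22.4 = 0.4816 L

0.482 L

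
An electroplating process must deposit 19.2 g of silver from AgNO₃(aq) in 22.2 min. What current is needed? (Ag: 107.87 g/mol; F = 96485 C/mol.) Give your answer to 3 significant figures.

n(Ag) = 19.2 / 107.87 = 0.1780 mol
Ag⁺ + e⁻ → Ag, so n(e⁻) = 0.1780 mol
Q = 0.1780 × 96485 = 17170 C
I = Q / t = 17170 / 1332 s = 12.9 A

12.9 A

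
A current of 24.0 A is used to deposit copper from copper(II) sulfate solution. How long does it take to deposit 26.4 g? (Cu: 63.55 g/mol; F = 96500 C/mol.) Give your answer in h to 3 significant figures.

0.928 h

n(Cu) = 26.4 / 63.55 = 0.4154 mol
Cu²⁺ + 2e⁻ → Cu, so n(e⁻) = 2 × 0.4154 = 0.8308 mol
Q = 0.8308 × 96500 = 80170 C
t = Q / I = 80170 / 24.0 = 3340 s = 0.928 h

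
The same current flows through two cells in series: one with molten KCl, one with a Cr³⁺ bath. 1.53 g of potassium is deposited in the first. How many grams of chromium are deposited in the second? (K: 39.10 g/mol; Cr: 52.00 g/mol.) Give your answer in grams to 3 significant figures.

n(K) = 1.53 / 39.10 = 0.03913 mol
K⁺ + e⁻ → K, so n(e⁻) = 0.03913 mol
Same current for the same time ⇒ same n(e⁻) = 0.03913 mol in both cells.
Cr³⁺ + 3e⁻ → Cr, so n(Cr) = 0.03913 / 3 = 0.01304 mol
m(Cr) = 0.01304 × 52.00 = 0.678 g

0.678 g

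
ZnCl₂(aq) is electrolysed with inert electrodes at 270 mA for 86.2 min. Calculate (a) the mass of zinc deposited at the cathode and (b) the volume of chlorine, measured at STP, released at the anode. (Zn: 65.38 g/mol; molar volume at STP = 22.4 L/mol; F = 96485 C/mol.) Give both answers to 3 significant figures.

0.473 g Zn; 0.162 L Cl₂

Q = 0.270 × 5172 = 1396 C; n(e⁻) = 1396 / 96485 = 0.01447 mol
Cathode: Zn²⁺ + 2e⁻ → Zn → n(Zn) = 0.01447/2 = 0.007235 mol → 0.473 g
Anode: 2Cl⁻ → Cl₂ + 2e⁻ → n(Cl₂) = 0.01447/2 = 0.007235 mol → 0.162 L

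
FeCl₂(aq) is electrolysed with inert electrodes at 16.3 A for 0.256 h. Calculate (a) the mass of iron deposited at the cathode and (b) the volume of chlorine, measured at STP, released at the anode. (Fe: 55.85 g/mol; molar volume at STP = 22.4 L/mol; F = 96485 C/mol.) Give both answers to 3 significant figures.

Q = 16.3 × 921.6 = 15020 C; n(e⁻) = 15020 / 96485 = 0.1557 mol
Cathode: Fe²⁺ + 2e⁻ → Fe → n(Fe) = 0.1557/2 = 0.07785 mol → 4.35 g
Anode: 2Cl⁻ → Cl₂ + 2e⁻ → n(Cl₂) = 0.1557/2 = 0.07785 mol → 1.74 L

4.35 g Fe; 1.74 L Cl₂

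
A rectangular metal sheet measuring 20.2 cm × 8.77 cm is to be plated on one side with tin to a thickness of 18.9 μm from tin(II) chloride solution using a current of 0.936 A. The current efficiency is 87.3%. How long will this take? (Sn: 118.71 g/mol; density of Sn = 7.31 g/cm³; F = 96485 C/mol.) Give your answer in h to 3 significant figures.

1.35 h

Plated area = 20.2 × 8.77 = 177.2 cm²
Volume = 177.2 × 18.9×10⁻⁴ cm = 0.3349 cm³
m(Sn) = 0.3349 × 7.31 = 2.448 g
n(Sn) = 2.448 / 118.71 = 0.02062 mol; n(e⁻) = 2 × 0.02062 = 0.04124 mol
Q = 0.04124 × 96485 / 0.873 = 4558 C
t = 4558 / 0.936 = 4870 s = 1.35 h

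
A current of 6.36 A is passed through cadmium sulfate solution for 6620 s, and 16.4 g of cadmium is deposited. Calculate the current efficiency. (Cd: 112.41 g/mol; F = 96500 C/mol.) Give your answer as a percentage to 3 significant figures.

Q = 6.36 × 6620 = 42100 C
n(e⁻) = 42100 / 96500 = 0.4363 mol
Cd²⁺ + 2e⁻ → Cd, so theoretical n(Cd) = 0.2182 mol → 24.53 g
Efficiency = 16.4 / 24.53 = 0.6686 = 66.9%

66.9%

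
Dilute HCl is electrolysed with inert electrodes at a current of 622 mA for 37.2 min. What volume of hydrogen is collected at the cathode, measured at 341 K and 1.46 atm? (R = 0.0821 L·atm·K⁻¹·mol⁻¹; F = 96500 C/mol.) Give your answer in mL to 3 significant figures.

Q = It = 0.622 × 2232 = 1388 C
n(e⁻) = 1388 / 96500 = 0.01438 mol
2H⁺ + 2e⁻ → H₂, so n(H₂) = 0.01438 / 2 = 0.007190 mol
V = nRT/P = 0.007190 × 0.0821 × 341 / 1.46 = 0.1379 L
= 138 mL

138 mL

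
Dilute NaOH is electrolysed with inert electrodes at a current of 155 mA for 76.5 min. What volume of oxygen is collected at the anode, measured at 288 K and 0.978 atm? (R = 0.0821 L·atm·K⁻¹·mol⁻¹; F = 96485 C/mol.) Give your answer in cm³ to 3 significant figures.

44.6 cm³

Q = 0.155 A × 4590 s = 711.5 C
Moles of electrons = 711.5 / 96485 = 0.007374 mol
2H₂O → O₂ + 4H⁺ + 4e⁻, so n(O₂) = 0.007374 / 4 = 0.001844 mol
V = nRT/P = 0.001844 × 0.0821 × 288 / 0.978 = 0.04458 L
= 44.6 cm³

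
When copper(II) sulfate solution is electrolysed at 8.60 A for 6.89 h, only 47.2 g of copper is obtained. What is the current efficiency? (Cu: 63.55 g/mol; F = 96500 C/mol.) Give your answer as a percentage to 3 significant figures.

67.2%

Q = 8.60 × 24804 = 2.133×10^5 C
n(e⁻) = 2.133×10^5 / 96500 = 2.210 mol
Cu²⁺ + 2e⁻ → Cu, so theoretical n(Cu) = 1.105 mol → 70.22 g
Efficiency = 47.2 / 70.22 = 0.6722 = 67.2%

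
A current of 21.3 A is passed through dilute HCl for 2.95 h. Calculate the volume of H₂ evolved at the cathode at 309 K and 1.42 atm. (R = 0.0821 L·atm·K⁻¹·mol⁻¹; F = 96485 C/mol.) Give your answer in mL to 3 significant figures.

Q = 21.3 A × 10620 s = 2.262×10^5 C
n(e⁻) = 2.262×10^5 / 96485 = 2.344 mol
2H⁺ + 2e⁻ → H₂, so n(H₂) = 2.344 / 2 = 1.172 mol
V = nRT/P = 1.172 × 0.0821 × 309 / 1.42 = 20.94 L
= 20900 mL

20900 mL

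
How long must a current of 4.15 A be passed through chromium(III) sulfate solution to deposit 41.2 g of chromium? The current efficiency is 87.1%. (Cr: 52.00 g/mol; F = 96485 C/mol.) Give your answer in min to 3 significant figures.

1060 min

n(Cr) = 41.2 / 52.00 = 0.7923 mol
Cr³⁺ + 3e⁻ → Cr, so n(e⁻) = 3 × 0.7923 = 2.377 mol
Q = 2.377 × 96485 / 0.871 = 2.633×10^5 C
t = Q / I = 2.633×10^5 / 4.15 = 63450 s = 1060 min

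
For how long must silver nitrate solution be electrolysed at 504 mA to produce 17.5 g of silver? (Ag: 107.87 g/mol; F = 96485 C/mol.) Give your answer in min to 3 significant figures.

518 min

n(Ag) = 17.5 / 107.87 = 0.1622 mol
Ag⁺ + e⁻ → Ag, so n(e⁻) = 0.1622 mol
Q = 0.1622 × 96485 = 15650 C
t = Q / I = 15650 / 0.504 = 31050 s = 518 min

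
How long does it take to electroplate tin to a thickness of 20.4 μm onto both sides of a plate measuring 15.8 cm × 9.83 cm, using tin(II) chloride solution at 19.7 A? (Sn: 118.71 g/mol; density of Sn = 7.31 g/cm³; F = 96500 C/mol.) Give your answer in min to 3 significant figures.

Plated area = 2 × 15.8 × 9.83 = 310.6 cm²
Volume = 310.6 × 20.4×10⁻⁴ cm = 0.6336 cm³
m(Sn) = 0.6336 × 7.31 = 4.632 g
n(Sn) = 4.632 / 118.71 = 0.03902 mol; n(e⁻) = 2 × 0.03902 = 0.07804 mol
Q = 0.07804 × 96500 = 7531 C
t = 7531 / 19.7 = 382.3 s = 6.37 min

6.37 min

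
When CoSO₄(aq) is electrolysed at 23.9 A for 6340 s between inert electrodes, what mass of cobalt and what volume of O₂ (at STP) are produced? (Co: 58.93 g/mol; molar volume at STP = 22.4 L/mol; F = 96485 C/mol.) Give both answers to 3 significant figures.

46.3 g Co; 8.79 L O₂

Q = 23.9 × 6340 = 1.515×10^5 C; n(e⁻) = 1.515×10^5 / 96485 = 1.570 mol
Cathode: Co²⁺ + 2e⁻ → Co → n(Co) = 1.570/2 = 0.7850 mol → 46.3 g
Anode: 2H₂O → O₂ + 4H⁺ + 4e⁻ → n(O₂) = 1.570/4 = 0.3925 mol → 8.79 L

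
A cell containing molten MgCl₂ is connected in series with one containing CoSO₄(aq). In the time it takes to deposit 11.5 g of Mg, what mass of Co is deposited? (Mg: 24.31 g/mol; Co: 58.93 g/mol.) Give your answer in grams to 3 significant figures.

n(Mg) = 11.5 / 24.31 = 0.4731 mol
Mg²⁺ + 2e⁻ → Mg, so n(e⁻) = 2 × 0.4731 = 0.9462 mol
Same current for the same time ⇒ same n(e⁻) = 0.9462 mol in both cells.
Co²⁺ + 2e⁻ → Co, so n(Co) = 0.9462 / 2 = 0.4731 mol
m(Co) = 0.4731 × 58.93 = 27.9 g

27.9 g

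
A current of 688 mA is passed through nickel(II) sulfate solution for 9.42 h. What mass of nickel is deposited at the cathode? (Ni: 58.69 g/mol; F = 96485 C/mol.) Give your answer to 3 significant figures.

Q = It = 0.688 × 33912 = 23330 C
n(e⁻) = 23330 / 96485 = 0.2418 mol
Ni²⁺ + 2e⁻ → Ni, so n(Ni) = 0.2418 / 2 = 0.1209 mol
m = 0.1209 × 58.69 = 7.10 g

7.10 g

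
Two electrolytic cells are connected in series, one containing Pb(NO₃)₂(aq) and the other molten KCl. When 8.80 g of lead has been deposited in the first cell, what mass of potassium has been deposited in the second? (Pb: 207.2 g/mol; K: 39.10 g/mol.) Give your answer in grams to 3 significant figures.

n(Pb) = 8.80 / 207.2 = 0.04247 mol
Pb²⁺ + 2e⁻ → Pb, so n(e⁻) = 2 × 0.04247 = 0.08494 mol
Same current for the same time ⇒ same n(e⁻) = 0.08494 mol in both cells.
K⁺ + e⁻ → K, so n(K) = 0.08494 mol
m(K) = 0.08494 × 39.10 = 3.32 g

3.32 g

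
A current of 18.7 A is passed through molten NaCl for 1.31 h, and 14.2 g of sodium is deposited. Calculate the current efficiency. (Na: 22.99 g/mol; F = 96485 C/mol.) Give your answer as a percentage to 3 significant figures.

67.6%

Q = 18.7 × 4716 = 88190 C
n(e⁻) = 88190 / 96485 = 0.9140 mol
Na⁺ + e⁻ → Na, so theoretical n(Na) = 0.9140 mol → 21.01 g
Efficiency = 14.2 / 21.01 = 0.6759 = 67.6%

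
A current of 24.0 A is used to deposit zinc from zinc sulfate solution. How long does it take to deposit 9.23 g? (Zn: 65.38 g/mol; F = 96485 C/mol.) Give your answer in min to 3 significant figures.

18.9 min

n(Zn) = 9.23 / 65.38 = 0.1412 mol
Zn²⁺ + 2e⁻ → Zn, so n(e⁻) = 2 × 0.1412 = 0.2824 mol
Q = 0.2824 × 96485 = 27250 C
t = Q / I = 27250 / 24.0 = 1135 s = 18.9 min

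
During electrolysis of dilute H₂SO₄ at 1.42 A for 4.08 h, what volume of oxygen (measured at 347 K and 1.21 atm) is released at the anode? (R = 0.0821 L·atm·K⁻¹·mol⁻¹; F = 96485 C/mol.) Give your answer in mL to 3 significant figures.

1270 mL

Charge passed = 1.42 × 14688 = 20860 C
Moles of electrons = 20860 / 96485 = 0.2162 mol
2H₂O → O₂ + 4H⁺ + 4e⁻, so n(O₂) = 0.2162 / 4 = 0.05405 mol
V = nRT/P = 0.05405 × 0.0821 × 347 / 1.21 = 1.273 L
= 1270 mL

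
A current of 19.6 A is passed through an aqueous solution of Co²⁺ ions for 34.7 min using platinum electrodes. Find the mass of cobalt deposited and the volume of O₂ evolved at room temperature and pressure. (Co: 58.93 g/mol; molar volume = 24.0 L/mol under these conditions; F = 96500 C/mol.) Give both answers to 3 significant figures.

12.5 g Co; 2.54 L O₂

Q = 19.6 × 2082 = 40810 C; n(e⁻) = 40810 / 96500 = 0.4229 mol
Cathode: Co²⁺ + 2e⁻ → Co → n(Co) = 0.4229/2 = 0.2115 mol → 12.5 g
Anode: 2H₂O → O₂ + 4H⁺ + 4e⁻ → n(O₂) = 0.4229/4 = 0.1057 mol → 2.54 L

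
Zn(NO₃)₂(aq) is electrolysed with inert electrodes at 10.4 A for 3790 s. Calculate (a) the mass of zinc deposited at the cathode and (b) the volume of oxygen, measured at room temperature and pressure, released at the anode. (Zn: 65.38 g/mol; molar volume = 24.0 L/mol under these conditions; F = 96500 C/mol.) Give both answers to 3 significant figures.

Q = 10.4 × 3790 = 39420 C; n(e⁻) = 39420 / 96500 = 0.4085 mol
Cathode: Zn²⁺ + 2e⁻ → Zn → n(Zn) = 0.4085/2 = 0.2043 mol → 13.4 g
Anode: 2H₂O → O₂ + 4H⁺ + 4e⁻ → n(O₂) = 0.4085/4 = 0.1021 mol → 2.45 L

13.4 g Zn; 2.45 L O₂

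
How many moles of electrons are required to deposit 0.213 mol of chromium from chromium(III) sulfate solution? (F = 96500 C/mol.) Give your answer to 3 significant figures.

Cr³⁺ + 3e⁻ → Cr, so n(e⁻) = 3 × 0.213 = 0.6390 mol

0.639 mol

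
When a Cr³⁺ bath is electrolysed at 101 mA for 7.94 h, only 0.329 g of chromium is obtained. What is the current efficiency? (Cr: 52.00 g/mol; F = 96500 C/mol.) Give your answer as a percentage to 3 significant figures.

63.4%

Q = 0.101 × 28584 = 2887 C
n(e⁻) = 2887 / 96500 = 0.02992 mol
Cr³⁺ + 3e⁻ → Cr, so theoretical n(Cr) = 0.009973 mol → 0.5186 g
Efficiency = 0.329 / 0.5186 = 0.6344 = 63.4%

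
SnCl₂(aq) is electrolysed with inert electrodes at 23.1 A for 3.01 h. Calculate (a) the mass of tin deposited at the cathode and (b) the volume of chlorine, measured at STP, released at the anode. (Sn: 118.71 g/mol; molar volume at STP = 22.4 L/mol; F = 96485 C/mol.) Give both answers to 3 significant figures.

Q = 23.1 × 10836 = 2.503×10^5 C; n(e⁻) = 2.503×10^5 / 96485 = 2.594 mol
Cathode: Sn²⁺ + 2e⁻ → Sn → n(Sn) = 2.594/2 = 1.297 mol → 154 g
Anode: 2Cl⁻ → Cl₂ + 2e⁻ → n(Cl₂) = 2.594/2 = 1.297 mol → 29.1 L

154 g Sn; 29.1 L Cl₂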